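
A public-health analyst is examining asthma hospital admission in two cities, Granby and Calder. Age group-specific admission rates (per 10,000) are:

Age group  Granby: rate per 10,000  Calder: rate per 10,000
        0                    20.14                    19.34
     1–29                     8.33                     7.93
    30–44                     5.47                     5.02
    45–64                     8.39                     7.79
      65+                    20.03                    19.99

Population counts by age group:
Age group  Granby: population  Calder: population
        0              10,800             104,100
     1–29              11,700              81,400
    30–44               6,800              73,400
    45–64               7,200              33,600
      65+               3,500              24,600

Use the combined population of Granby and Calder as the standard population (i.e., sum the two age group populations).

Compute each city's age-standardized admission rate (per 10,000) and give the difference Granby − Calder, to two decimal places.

0.53

Combined standard total = 357,100; weights = 0.3218, 0.2607, 0.2246, 0.1143, 0.0787.
Granby: 0.3218×20.14 + 0.2607×8.33 + 0.2246×5.47 + 0.1143×8.39 + 0.0787×20.03 = 12.4152 per 10,000.
Calder: 0.3218×19.34 + 0.2607×7.93 + 0.2246×5.02 + 0.1143×7.79 + 0.0787×19.99 = 11.8807 per 10,000.
Difference = 12.4152 − 11.8807 = 0.5345.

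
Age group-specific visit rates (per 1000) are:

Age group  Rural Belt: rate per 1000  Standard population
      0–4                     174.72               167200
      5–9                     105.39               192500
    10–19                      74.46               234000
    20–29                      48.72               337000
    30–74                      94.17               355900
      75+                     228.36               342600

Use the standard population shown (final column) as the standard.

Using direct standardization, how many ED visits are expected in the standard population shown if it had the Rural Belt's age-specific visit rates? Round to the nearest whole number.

Expected ED visits = Σ (standard pop × age-specific rate ÷ 1000)
= 167200×174.72/1000 + 192500×105.39/1000 + 234000×74.46/1000 + 337000×48.72/1000 + 355900×94.17/1000 + 342600×228.36/1000
= 29213.18 + 20287.58 + 17423.64 + 16418.64 + 33515.10 + 78236.14 = 195094.28.

195094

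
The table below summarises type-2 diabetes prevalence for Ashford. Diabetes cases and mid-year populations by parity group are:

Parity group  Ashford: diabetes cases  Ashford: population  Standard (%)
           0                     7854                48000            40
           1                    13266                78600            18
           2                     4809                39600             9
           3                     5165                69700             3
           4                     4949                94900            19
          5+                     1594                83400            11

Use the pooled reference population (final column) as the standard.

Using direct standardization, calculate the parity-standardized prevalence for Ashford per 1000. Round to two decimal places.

120.99

Parity-specific rates per 1000 for Ashford: 163.625, 168.779, 121.439, 74.103, 52.150, 19.113.
Standard weights: 0.40, 0.18, 0.09, 0.03, 0.19, 0.11.
Standardized rate: 0.4000×163.625 + 0.1800×168.779 + 0.0900×121.439 + 0.0300×74.103 + 0.1900×52.150 + 0.1100×19.113 = 120.9936 per 1000.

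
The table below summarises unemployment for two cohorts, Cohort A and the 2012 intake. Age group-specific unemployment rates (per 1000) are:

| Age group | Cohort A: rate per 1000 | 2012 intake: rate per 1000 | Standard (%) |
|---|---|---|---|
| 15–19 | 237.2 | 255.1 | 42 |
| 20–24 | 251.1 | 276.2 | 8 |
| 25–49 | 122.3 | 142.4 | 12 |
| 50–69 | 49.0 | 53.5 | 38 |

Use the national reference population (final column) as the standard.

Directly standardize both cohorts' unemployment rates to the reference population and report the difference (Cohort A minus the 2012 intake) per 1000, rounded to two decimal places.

Standard weights: 0.42, 0.08, 0.12, 0.38.
Cohort A: 0.4200×237.2 + 0.0800×251.1 + 0.1200×122.3 + 0.3800×49.0 = 153.0080 per 1000.
The 2012 intake: 0.4200×255.1 + 0.0800×276.2 + 0.1200×142.4 + 0.3800×53.5 = 166.6560 per 1000.
Difference = 153.0080 − 166.6560 = -13.6480.

-13.65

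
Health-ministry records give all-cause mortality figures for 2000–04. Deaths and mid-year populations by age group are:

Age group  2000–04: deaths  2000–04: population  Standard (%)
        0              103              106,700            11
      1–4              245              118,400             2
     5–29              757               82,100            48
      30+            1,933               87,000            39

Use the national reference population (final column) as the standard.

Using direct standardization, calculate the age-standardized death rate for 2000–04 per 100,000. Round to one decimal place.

1323.9

Age-specific rates per 100,000 for 2000–04: 96.53, 206.93, 922.05, 2221.84.
Standard weights: 0.11, 0.02, 0.48, 0.39.
Standardized rate: 0.1100×96.53 + 0.0200×206.93 + 0.4800×922.05 + 0.3900×2221.84 = 1323.8565 per 100,000.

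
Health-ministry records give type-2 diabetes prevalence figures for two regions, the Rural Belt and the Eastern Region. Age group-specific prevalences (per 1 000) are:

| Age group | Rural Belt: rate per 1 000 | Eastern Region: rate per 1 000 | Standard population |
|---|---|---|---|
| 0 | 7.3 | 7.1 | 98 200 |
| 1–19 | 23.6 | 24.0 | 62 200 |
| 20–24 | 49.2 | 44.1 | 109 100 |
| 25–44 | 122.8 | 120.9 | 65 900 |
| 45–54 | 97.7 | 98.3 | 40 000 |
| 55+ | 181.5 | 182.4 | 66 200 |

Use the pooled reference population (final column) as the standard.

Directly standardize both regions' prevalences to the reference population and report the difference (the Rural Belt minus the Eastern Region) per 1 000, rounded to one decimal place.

1.3

Standard total = 441 600; weights = 0.2224, 0.1409, 0.2471, 0.1492, 0.0906, 0.1499.
The Rural Belt: 0.2224×7.3 + 0.1409×23.6 + 0.2471×49.2 + 0.1492×122.8 + 0.0906×97.7 + 0.1499×181.5 = 71.4862 per 1 000.
The Eastern Region: 0.2224×7.1 + 0.1409×24.0 + 0.2471×44.1 + 0.1492×120.9 + 0.0906×98.3 + 0.1499×182.4 = 70.1438 per 1 000.
Difference = 71.4862 − 70.1438 = 1.3424.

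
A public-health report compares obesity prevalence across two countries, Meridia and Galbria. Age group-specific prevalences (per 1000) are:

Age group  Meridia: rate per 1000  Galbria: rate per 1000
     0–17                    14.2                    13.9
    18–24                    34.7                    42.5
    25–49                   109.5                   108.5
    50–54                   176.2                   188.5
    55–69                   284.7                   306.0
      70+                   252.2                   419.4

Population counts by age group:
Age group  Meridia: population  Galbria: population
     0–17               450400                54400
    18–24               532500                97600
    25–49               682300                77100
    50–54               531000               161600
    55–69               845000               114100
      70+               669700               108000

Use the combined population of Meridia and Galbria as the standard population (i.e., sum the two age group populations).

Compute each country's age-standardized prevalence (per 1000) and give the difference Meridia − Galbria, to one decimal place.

-37.7

Combined standard total = 4323700; weights = 0.1168, 0.1457, 0.1756, 0.1602, 0.2218, 0.1799.
Meridia: 0.1168×14.2 + 0.1457×34.7 + 0.1756×109.5 + 0.1602×176.2 + 0.2218×284.7 + 0.1799×252.2 = 162.6882 per 1000.
Galbria: 0.1168×13.9 + 0.1457×42.5 + 0.1756×108.5 + 0.1602×188.5 + 0.2218×306.0 + 0.1799×419.4 = 200.3835 per 1000.
Difference = 162.6882 − 200.3835 = -37.6953.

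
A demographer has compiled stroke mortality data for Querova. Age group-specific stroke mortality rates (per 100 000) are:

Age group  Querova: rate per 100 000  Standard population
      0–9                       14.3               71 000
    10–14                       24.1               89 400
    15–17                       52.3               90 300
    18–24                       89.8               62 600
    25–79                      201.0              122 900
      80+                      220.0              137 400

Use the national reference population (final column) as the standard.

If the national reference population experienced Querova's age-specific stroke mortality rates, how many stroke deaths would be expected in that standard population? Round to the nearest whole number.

684

Expected stroke deaths = Σ (standard pop × age-specific rate ÷ 100 000)
= 71 000×14.3/100 000 + 89 400×24.1/100 000 + 90 300×52.3/100 000 + 62 600×89.8/100 000 + 122 900×201.0/100 000 + 137 400×220.0/100 000
= 10.15 + 21.55 + 47.23 + 56.21 + 247.03 + 302.28 = 684.45.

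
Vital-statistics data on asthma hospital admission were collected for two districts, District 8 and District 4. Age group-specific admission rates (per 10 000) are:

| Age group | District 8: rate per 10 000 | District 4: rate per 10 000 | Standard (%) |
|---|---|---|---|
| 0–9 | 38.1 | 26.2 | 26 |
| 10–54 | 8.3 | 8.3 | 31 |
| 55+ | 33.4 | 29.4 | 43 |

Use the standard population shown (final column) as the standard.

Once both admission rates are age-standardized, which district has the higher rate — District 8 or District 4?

District 8

Standard weights: 0.26, 0.31, 0.43.
District 8: 0.2600×38.1 + 0.3100×8.3 + 0.4300×33.4 = 26.8410 per 10 000.
District 4: 0.2600×26.2 + 0.3100×8.3 + 0.4300×29.4 = 22.0270 per 10 000.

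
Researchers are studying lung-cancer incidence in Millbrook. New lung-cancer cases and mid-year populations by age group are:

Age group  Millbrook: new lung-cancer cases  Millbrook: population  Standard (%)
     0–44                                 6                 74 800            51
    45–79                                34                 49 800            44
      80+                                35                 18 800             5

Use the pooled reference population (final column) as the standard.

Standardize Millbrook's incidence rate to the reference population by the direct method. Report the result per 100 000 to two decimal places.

43.44

Age-specific rates per 100 000 for Millbrook: 8.02, 68.27, 186.17.
Standard weights: 0.51, 0.44, 0.05.
Standardized rate: 0.5100×8.02 + 0.4400×68.27 + 0.0500×186.17 = 43.4396 per 100 000.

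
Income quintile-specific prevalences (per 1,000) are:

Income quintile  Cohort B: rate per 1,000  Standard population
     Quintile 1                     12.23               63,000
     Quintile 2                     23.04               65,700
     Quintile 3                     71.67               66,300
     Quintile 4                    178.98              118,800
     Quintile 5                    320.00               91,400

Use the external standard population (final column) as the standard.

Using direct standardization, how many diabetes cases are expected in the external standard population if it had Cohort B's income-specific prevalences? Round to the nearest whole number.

57547

Expected diabetes cases = Σ (standard pop × income-specific rate ÷ 1,000)
= 63,000×12.23/1,000 + 65,700×23.04/1,000 + 66,300×71.67/1,000 + 118,800×178.98/1,000 + 91,400×320.00/1,000
= 770.49 + 1513.73 + 4751.72 + 21262.82 + 29248.00 = 57546.76.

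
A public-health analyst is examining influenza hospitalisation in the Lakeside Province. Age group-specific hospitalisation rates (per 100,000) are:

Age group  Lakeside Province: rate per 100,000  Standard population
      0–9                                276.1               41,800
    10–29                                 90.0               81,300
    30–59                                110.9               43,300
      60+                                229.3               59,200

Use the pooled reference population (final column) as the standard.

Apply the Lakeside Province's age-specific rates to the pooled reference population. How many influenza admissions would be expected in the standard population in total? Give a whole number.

Expected influenza admissions = Σ (standard pop × age-specific rate ÷ 100,000)
= 41,800×276.1/100,000 + 81,300×90.0/100,000 + 43,300×110.9/100,000 + 59,200×229.3/100,000
= 115.41 + 73.17 + 48.02 + 135.75 = 372.35.

372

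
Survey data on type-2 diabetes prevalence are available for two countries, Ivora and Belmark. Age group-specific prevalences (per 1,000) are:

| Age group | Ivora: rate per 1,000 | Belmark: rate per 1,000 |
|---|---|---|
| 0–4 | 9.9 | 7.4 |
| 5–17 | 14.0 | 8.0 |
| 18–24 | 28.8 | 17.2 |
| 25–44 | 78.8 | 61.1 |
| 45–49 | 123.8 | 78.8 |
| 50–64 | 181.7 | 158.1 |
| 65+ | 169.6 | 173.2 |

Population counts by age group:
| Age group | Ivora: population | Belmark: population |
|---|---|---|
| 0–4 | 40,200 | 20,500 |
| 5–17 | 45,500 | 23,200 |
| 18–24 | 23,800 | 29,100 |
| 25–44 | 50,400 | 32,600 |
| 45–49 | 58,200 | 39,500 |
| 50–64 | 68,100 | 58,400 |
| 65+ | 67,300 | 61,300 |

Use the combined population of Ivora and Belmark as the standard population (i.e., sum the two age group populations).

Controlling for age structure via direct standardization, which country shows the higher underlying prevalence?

Ivora

Combined standard total = 618,100; weights = 0.0982, 0.1111, 0.0856, 0.1343, 0.1581, 0.2047, 0.2081.
Ivora: 0.0982×9.9 + 0.1111×14.0 + 0.0856×28.8 + 0.1343×78.8 + 0.1581×123.8 + 0.2047×181.7 + 0.2081×169.6 = 107.6161 per 1,000.
Belmark: 0.0982×7.4 + 0.1111×8.0 + 0.0856×17.2 + 0.1343×61.1 + 0.1581×78.8 + 0.2047×158.1 + 0.2081×173.2 = 92.1403 per 1,000.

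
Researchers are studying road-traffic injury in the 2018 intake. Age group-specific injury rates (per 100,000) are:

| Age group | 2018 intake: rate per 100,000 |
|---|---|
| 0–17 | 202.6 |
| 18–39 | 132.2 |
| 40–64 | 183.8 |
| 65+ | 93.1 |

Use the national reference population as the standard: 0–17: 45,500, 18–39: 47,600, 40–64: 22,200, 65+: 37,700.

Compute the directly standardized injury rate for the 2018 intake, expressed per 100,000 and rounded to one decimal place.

Standard total = 153,000; weights = 0.2974, 0.3111, 0.1451, 0.2464.
Standardized rate: 0.2974×202.6 + 0.3111×132.2 + 0.1451×183.8 + 0.2464×93.1 = 150.9886 per 100,000.

151.0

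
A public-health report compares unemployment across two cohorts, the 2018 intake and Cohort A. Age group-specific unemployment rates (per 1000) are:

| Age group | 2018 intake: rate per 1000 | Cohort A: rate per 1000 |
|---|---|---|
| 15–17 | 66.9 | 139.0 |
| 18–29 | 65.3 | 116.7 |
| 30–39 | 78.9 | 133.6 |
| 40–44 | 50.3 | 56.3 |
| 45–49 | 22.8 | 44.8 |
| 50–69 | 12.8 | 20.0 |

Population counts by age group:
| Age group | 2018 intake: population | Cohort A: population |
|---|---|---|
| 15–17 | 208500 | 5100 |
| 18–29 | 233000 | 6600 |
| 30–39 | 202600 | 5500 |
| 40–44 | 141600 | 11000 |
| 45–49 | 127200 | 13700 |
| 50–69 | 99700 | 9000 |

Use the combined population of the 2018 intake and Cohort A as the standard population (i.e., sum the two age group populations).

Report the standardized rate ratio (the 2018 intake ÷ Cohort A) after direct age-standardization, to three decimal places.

Combined standard total = 1063500; weights = 0.2008, 0.2253, 0.1957, 0.1435, 0.1325, 0.1022.
The 2018 intake: 0.2008×66.9 + 0.2253×65.3 + 0.1957×78.9 + 0.1435×50.3 + 0.1325×22.8 + 0.1022×12.8 = 55.1335 per 1000.
Cohort A: 0.2008×139.0 + 0.2253×116.7 + 0.1957×133.6 + 0.1435×56.3 + 0.1325×44.8 + 0.1022×20.0 = 96.4096 per 1000.
Ratio = 55.1335 ÷ 96.4096 = 0.57187.

0.572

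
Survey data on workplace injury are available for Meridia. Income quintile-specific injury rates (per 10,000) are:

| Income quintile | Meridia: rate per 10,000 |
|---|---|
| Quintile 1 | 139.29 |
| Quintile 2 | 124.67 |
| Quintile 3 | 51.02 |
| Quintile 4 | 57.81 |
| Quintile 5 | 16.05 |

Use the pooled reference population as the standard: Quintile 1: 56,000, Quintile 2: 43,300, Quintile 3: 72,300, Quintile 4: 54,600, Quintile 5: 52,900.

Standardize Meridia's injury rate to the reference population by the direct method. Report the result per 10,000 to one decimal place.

Standard total = 279,100; weights = 0.2006, 0.1551, 0.2590, 0.1956, 0.1895.
Standardized rate: 0.2006×139.29 + 0.1551×124.67 + 0.2590×51.02 + 0.1956×57.81 + 0.1895×16.05 = 74.8573 per 10,000.

74.9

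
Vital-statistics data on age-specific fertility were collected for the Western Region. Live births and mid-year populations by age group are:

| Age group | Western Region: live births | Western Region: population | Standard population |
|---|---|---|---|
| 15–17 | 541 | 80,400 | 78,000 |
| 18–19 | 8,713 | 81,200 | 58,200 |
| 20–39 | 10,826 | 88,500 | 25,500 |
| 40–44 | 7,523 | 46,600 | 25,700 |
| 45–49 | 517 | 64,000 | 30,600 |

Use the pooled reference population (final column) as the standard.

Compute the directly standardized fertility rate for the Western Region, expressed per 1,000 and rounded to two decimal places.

Age-specific rates per 1,000 for the Western Region: 6.729, 107.303, 122.328, 161.438, 8.078.
Standard total = 218,000; weights = 0.3578, 0.2670, 0.1170, 0.1179, 0.1404.
Standardized rate: 0.3578×6.729 + 0.2670×107.303 + 0.1170×122.328 + 0.1179×161.438 + 0.1404×8.078 = 65.5293 per 1,000.

65.53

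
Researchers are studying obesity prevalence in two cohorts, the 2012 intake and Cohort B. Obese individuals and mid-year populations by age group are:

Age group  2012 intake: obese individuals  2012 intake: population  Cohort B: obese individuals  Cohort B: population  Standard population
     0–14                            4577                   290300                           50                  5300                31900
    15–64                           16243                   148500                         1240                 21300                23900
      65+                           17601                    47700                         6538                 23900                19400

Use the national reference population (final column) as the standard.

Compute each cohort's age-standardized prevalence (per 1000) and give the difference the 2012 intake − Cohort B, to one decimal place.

Age-specific rates per 1000 for the 2012 intake: 15.766, 109.380, 368.994.
For Cohort B: 9.434, 58.216, 273.556.
Standard total = 75200; weights = 0.4242, 0.3178, 0.2580.
The 2012 intake: 0.4242×15.766 + 0.3178×109.380 + 0.2580×368.994 = 136.6439 per 1000.
Cohort B: 0.4242×9.434 + 0.3178×58.216 + 0.2580×273.556 = 93.0758 per 1000.
Difference = 136.6439 − 93.0758 = 43.5681.

43.6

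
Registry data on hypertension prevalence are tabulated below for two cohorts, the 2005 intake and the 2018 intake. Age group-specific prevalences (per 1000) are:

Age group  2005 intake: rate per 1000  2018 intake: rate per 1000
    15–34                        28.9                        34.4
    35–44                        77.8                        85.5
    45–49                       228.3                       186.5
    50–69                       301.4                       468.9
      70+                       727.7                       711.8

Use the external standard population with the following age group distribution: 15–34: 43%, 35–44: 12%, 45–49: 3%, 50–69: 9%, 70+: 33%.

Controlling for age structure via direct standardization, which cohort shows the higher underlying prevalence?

2018 intake

Standard weights: 0.43, 0.12, 0.03, 0.09, 0.33.
The 2005 intake: 0.4300×28.9 + 0.1200×77.8 + 0.0300×228.3 + 0.0900×301.4 + 0.3300×727.7 = 295.8790 per 1000.
The 2018 intake: 0.4300×34.4 + 0.1200×85.5 + 0.0300×186.5 + 0.0900×468.9 + 0.3300×711.8 = 307.7420 per 1000.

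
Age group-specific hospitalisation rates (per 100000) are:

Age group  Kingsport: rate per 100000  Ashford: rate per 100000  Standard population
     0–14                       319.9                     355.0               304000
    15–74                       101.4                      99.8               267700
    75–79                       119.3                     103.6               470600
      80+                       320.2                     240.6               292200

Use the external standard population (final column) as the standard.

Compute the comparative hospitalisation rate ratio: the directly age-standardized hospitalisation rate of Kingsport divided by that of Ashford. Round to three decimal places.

1.080

Standard total = 1334500; weights = 0.2278, 0.2006, 0.3526, 0.2190.
Kingsport: 0.2278×319.9 + 0.2006×101.4 + 0.3526×119.3 + 0.2190×320.2 = 205.3948 per 100000.
Ashford: 0.2278×355.0 + 0.2006×99.8 + 0.3526×103.6 + 0.2190×240.6 = 190.1041 per 100000.
Ratio = 205.3948 ÷ 190.1041 = 1.08043.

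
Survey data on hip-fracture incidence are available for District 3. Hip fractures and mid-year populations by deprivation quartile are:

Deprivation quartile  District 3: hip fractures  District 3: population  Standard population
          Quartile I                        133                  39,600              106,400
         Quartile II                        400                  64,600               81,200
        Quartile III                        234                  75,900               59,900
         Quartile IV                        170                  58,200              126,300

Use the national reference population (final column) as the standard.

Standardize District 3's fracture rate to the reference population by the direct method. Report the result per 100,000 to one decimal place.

378.2

Deprivation-specific rates per 100,000 for District 3: 335.86, 619.20, 308.30, 292.10.
Standard total = 373,800; weights = 0.2846, 0.2172, 0.1602, 0.3379.
Standardized rate: 0.2846×335.86 + 0.2172×619.20 + 0.1602×308.30 + 0.3379×292.10 = 378.2048 per 100,000.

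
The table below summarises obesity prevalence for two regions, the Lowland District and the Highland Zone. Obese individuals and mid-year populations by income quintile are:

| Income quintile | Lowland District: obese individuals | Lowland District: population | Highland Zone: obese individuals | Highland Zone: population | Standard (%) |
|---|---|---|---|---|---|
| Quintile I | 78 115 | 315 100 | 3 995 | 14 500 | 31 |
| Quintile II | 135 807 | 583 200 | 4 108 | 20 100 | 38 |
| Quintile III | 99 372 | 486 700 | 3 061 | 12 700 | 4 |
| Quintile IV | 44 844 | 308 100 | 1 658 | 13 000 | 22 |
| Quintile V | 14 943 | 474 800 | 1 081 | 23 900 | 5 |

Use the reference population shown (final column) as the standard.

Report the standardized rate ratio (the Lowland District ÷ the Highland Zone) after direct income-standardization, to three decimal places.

1.020

Income-specific rates per 1 000 for the Lowland District: 247.905, 232.865, 204.175, 145.550, 31.472.
For the Highland Zone: 275.517, 204.378, 241.024, 127.538, 45.230.
Standard weights: 0.31, 0.38, 0.04, 0.22, 0.05.
The Lowland District: 0.3100×247.905 + 0.3800×232.865 + 0.0400×204.175 + 0.2200×145.550 + 0.0500×31.472 = 207.1011 per 1 000.
The Highland Zone: 0.3100×275.517 + 0.3800×204.378 + 0.0400×241.024 + 0.2200×127.538 + 0.0500×45.230 = 203.0349 per 1 000.
Ratio = 207.1011 ÷ 203.0349 = 1.02003.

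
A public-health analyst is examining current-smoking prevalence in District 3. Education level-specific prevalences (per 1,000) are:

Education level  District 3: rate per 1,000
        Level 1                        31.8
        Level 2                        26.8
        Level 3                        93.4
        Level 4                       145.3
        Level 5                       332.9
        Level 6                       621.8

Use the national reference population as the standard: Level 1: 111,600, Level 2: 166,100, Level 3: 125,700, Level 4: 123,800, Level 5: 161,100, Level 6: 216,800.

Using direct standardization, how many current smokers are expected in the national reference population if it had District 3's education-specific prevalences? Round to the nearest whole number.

Expected current smokers = Σ (standard pop × education-specific rate ÷ 1,000)
= 111,600×31.8/1,000 + 166,100×26.8/1,000 + 125,700×93.4/1,000 + 123,800×145.3/1,000 + 161,100×332.9/1,000 + 216,800×621.8/1,000
= 3548.88 + 4451.48 + 11740.38 + 17988.14 + 53630.19 + 134806.24 = 226165.31.

226165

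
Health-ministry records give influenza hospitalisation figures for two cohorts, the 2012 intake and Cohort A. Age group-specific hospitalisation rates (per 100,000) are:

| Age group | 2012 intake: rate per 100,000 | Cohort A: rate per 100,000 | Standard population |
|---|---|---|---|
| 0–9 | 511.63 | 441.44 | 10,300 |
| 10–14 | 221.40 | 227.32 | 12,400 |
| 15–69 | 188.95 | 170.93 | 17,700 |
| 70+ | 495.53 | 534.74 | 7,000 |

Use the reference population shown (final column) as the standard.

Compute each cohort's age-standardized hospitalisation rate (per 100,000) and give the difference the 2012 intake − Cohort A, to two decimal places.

14.64

Standard total = 47,400; weights = 0.2173, 0.2616, 0.3734, 0.1477.
The 2012 intake: 0.2173×511.63 + 0.2616×221.40 + 0.3734×188.95 + 0.1477×495.53 = 312.8328 per 100,000.
Cohort A: 0.2173×441.44 + 0.2616×227.32 + 0.3734×170.93 + 0.1477×534.74 = 298.1907 per 100,000.
Difference = 312.8328 − 298.1907 = 14.6420.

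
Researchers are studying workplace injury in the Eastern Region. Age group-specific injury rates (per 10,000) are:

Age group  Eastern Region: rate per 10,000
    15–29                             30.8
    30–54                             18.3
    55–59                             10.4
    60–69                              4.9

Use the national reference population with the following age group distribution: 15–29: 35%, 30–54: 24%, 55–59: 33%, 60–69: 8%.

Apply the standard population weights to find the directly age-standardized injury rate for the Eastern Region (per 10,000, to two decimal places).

Standard weights: 0.35, 0.24, 0.33, 0.08.
Standardized rate: 0.3500×30.8 + 0.2400×18.3 + 0.3300×10.4 + 0.0800×4.9 = 18.9960 per 10,000.

19.00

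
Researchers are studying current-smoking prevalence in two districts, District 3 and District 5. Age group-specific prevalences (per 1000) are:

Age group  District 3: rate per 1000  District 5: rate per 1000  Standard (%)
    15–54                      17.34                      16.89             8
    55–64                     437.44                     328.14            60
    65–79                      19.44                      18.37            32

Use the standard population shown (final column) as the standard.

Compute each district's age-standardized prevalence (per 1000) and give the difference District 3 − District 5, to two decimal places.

Standard weights: 0.08, 0.60, 0.32.
District 3: 0.0800×17.34 + 0.6000×437.44 + 0.3200×19.44 = 270.0720 per 1000.
District 5: 0.0800×16.89 + 0.6000×328.14 + 0.3200×18.37 = 204.1136 per 1000.
Difference = 270.0720 − 204.1136 = 65.9584.

65.96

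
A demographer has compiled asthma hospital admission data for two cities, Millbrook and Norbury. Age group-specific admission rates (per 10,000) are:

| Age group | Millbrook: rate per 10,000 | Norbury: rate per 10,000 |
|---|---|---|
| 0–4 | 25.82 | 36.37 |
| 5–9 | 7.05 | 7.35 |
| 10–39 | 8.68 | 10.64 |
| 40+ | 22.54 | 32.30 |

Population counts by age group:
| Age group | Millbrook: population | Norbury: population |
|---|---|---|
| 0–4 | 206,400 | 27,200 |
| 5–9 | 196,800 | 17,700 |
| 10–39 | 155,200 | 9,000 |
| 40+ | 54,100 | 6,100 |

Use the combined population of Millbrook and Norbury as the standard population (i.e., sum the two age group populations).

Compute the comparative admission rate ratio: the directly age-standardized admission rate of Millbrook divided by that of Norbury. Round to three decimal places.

Combined standard total = 672,500; weights = 0.3474, 0.3190, 0.2442, 0.0895.
Millbrook: 0.3474×25.82 + 0.3190×7.05 + 0.2442×8.68 + 0.0895×22.54 = 15.3546 per 10,000.
Norbury: 0.3474×36.37 + 0.3190×7.35 + 0.2442×10.64 + 0.0895×32.30 = 20.4671 per 10,000.
Ratio = 15.3546 ÷ 20.4671 = 0.75021.

0.750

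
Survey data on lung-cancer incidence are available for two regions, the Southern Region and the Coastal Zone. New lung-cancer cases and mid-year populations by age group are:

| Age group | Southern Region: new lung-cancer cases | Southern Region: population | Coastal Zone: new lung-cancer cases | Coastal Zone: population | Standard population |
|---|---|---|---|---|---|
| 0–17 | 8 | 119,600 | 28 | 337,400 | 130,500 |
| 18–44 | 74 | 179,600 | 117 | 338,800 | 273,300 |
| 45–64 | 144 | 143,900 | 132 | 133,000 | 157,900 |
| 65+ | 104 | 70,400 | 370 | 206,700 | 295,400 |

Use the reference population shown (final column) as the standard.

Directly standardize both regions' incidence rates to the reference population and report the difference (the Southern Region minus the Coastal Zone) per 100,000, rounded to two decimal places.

Age-specific rates per 100,000 for the Southern Region: 6.69, 41.20, 100.07, 147.73.
For the Coastal Zone: 8.30, 34.53, 99.25, 179.00.
Standard total = 857,100; weights = 0.1523, 0.3189, 0.1842, 0.3447.
The Southern Region: 0.1523×6.69 + 0.3189×41.20 + 0.1842×100.07 + 0.3447×147.73 = 83.5063 per 100,000.
The Coastal Zone: 0.1523×8.30 + 0.3189×34.53 + 0.1842×99.25 + 0.3447×179.00 = 92.2528 per 100,000.
Difference = 83.5063 − 92.2528 = -8.7466.

-8.75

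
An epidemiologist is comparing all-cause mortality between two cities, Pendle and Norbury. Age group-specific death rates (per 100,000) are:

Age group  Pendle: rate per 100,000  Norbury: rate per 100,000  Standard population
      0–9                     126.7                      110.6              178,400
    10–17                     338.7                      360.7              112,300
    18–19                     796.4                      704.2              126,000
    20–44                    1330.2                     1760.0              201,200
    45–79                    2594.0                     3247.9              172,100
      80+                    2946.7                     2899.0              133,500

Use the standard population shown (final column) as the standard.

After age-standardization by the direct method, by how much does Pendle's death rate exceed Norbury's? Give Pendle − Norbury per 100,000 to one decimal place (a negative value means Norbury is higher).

-195.6

Standard total = 923,500; weights = 0.1932, 0.1216, 0.1364, 0.2179, 0.1864, 0.1446.
Pendle: 0.1932×126.7 + 0.1216×338.7 + 0.1364×796.4 + 0.2179×1330.2 + 0.1864×2594.0 + 0.1446×2946.7 = 1373.5071 per 100,000.
Norbury: 0.1932×110.6 + 0.1216×360.7 + 0.1364×704.2 + 0.2179×1760.0 + 0.1864×3247.9 + 0.1446×2899.0 = 1569.0947 per 100,000.
Difference = 1373.5071 − 1569.0947 = -195.5876.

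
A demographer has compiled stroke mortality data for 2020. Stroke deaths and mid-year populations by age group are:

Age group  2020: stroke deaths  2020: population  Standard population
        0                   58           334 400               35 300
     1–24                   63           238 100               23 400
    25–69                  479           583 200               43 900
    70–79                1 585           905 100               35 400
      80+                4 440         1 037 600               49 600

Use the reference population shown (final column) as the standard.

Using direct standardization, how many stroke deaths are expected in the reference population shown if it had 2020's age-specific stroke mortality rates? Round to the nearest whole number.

323

Age-specific rates per 100 000 for 2020: 17.34, 26.46, 82.13, 175.12, 427.91.
Expected stroke deaths = Σ (standard pop × age-specific rate ÷ 100 000)
= 35 300×17.34/100 000 + 23 400×26.46/100 000 + 43 900×82.13/100 000 + 35 400×175.12/100 000 + 49 600×427.91/100 000
= 6.12 + 6.19 + 36.06 + 61.99 + 212.24 = 322.61.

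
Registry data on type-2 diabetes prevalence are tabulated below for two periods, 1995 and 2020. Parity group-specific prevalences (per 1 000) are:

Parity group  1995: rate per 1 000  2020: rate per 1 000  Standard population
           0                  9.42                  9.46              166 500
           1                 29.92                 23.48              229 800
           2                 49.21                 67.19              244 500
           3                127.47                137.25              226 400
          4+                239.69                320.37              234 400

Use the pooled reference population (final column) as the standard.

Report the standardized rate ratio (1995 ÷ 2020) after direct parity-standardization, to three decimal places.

0.814

Standard total = 1 101 600; weights = 0.1511, 0.2086, 0.2219, 0.2055, 0.2128.
1995: 0.1511×9.42 + 0.2086×29.92 + 0.2219×49.21 + 0.2055×127.47 + 0.2128×239.69 = 95.7865 per 1 000.
2020: 0.1511×9.46 + 0.2086×23.48 + 0.2219×67.19 + 0.2055×137.25 + 0.2128×320.37 = 117.6170 per 1 000.
Ratio = 95.7865 ÷ 117.6170 = 0.81439.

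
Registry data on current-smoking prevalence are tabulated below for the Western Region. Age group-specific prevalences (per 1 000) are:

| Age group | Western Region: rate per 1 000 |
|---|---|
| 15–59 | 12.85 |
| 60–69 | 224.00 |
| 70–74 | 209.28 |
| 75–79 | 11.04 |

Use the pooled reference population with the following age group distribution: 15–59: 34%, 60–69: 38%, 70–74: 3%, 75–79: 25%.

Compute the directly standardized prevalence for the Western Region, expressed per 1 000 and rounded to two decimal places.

98.53

Standard weights: 0.34, 0.38, 0.03, 0.25.
Standardized rate: 0.3400×12.85 + 0.3800×224.00 + 0.0300×209.28 + 0.2500×11.04 = 98.5274 per 1 000.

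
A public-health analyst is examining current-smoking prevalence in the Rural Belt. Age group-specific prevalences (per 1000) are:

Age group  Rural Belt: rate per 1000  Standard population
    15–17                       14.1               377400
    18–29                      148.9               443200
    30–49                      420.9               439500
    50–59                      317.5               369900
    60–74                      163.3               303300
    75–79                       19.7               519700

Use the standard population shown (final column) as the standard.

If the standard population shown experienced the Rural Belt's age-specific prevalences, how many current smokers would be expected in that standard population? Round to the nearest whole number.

433510

Expected current smokers = Σ (standard pop × age-specific rate ÷ 1000)
= 377400×14.1/1000 + 443200×148.9/1000 + 439500×420.9/1000 + 369900×317.5/1000 + 303300×163.3/1000 + 519700×19.7/1000
= 5321.34 + 65992.48 + 184985.55 + 117443.25 + 49528.89 + 10238.09 = 433509.60.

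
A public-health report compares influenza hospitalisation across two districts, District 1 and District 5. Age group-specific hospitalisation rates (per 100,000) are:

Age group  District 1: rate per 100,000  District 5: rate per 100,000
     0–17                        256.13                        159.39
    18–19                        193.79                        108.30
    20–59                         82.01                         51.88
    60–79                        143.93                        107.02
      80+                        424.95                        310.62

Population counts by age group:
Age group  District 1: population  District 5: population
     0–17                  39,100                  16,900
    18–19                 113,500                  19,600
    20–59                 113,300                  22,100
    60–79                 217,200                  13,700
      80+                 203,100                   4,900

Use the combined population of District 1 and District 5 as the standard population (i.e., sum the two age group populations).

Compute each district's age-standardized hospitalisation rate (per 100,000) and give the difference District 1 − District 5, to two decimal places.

69.66

Combined standard total = 763,400; weights = 0.0734, 0.1744, 0.1774, 0.3025, 0.2725.
District 1: 0.0734×256.13 + 0.1744×193.79 + 0.1774×82.01 + 0.3025×143.93 + 0.2725×424.95 = 226.4395 per 100,000.
District 5: 0.0734×159.39 + 0.1744×108.30 + 0.1774×51.88 + 0.3025×107.02 + 0.2725×310.62 = 156.7789 per 100,000.
Difference = 226.4395 − 156.7789 = 69.6606.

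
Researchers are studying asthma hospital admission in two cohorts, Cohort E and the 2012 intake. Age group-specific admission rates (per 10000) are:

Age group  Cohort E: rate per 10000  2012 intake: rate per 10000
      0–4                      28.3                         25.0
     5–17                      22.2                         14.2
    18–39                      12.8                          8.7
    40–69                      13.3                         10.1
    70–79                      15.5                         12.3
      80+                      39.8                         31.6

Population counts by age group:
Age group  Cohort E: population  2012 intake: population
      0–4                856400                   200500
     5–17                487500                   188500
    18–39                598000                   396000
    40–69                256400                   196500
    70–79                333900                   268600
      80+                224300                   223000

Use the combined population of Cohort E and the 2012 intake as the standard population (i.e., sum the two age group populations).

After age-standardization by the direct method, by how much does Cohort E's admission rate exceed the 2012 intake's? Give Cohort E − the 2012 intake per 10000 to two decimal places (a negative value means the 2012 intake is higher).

4.73

Combined standard total = 4229600; weights = 0.2499, 0.1598, 0.2350, 0.1071, 0.1424, 0.1058.
Cohort E: 0.2499×28.3 + 0.1598×22.2 + 0.2350×12.8 + 0.1071×13.3 + 0.1424×15.5 + 0.1058×39.8 = 21.4691 per 10000.
The 2012 intake: 0.2499×25.0 + 0.1598×14.2 + 0.2350×8.7 + 0.1071×10.1 + 0.1424×12.3 + 0.1058×31.6 = 16.7366 per 10000.
Difference = 21.4691 − 16.7366 = 4.7324.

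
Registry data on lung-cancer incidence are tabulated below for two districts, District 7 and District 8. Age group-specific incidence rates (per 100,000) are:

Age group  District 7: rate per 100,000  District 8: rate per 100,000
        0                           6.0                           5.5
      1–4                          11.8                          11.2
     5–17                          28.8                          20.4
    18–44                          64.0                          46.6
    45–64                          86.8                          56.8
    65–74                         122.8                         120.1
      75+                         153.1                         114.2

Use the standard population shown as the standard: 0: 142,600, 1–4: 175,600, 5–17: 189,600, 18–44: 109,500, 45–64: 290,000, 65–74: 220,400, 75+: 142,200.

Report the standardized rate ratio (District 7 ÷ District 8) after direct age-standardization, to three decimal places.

1.261

Standard total = 1,269,900; weights = 0.1123, 0.1383, 0.1493, 0.0862, 0.2284, 0.1736, 0.1120.
District 7: 0.1123×6.0 + 0.1383×11.8 + 0.1493×28.8 + 0.0862×64.0 + 0.2284×86.8 + 0.1736×122.8 + 0.1120×153.1 = 70.4025 per 100,000.
District 8: 0.1123×5.5 + 0.1383×11.2 + 0.1493×20.4 + 0.0862×46.6 + 0.2284×56.8 + 0.1736×120.1 + 0.1120×114.2 = 55.8334 per 100,000.
Ratio = 70.4025 ÷ 55.8334 = 1.26094.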